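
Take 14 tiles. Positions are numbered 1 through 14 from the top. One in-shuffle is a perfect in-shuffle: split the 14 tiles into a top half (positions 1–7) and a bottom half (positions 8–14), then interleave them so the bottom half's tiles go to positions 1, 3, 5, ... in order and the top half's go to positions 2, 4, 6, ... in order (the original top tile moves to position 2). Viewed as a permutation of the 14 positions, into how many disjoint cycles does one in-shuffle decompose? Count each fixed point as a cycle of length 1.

4

Trace each unvisited position around until it returns:
(1 2 4 8) (3 6 12 9) (5 10) (7 14 13 11)
4 cycles in total.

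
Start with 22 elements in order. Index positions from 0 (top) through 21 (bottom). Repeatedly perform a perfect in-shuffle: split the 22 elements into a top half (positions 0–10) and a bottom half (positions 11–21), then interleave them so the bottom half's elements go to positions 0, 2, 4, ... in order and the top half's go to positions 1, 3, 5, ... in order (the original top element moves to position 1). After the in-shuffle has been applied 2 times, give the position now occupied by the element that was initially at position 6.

4

Track the element's position through each in-shuffle:
6 → 13 → 4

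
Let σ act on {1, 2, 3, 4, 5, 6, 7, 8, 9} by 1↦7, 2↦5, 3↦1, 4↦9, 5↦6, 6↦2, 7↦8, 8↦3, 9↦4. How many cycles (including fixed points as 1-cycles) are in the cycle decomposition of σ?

3

Cycle decomposition: (1 7 8 3) (2 5 6) (4 9).
3 cycles.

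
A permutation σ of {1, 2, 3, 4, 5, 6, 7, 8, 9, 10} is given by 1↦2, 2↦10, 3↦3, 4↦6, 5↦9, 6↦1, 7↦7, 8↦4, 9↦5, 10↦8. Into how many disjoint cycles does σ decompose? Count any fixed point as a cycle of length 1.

Cycle decomposition: (1 2 10 8 4 6) (3) (5 9) (7).
4 cycles.

4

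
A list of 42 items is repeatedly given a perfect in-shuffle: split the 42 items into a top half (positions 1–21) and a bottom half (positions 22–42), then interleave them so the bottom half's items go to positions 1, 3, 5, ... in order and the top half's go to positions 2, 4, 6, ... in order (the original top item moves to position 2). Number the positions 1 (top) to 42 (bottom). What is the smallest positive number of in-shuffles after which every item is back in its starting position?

14

The in-shuffle permutes the 42 positions with cycle lengths [14, 14, 14].
Every item is home exactly when every cycle has completed a whole number of laps, i.e. after lcm(14) = 14 in-shuffles.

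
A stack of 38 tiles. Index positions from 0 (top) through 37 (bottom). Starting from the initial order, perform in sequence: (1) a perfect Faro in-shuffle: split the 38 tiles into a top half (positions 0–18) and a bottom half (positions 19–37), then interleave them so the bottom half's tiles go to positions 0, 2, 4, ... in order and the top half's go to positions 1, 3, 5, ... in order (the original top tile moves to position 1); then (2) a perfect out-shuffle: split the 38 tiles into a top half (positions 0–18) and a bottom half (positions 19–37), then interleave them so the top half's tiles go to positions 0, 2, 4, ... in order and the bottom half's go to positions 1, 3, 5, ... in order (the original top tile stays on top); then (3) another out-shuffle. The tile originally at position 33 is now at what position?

1

Track the tile from position 33 forward through each operation:
  after op 1 (in-shuffle): 33 → 28
  after op 2 (out-shuffle): 28 → 19
  after op 3 (out-shuffle): 19 → 1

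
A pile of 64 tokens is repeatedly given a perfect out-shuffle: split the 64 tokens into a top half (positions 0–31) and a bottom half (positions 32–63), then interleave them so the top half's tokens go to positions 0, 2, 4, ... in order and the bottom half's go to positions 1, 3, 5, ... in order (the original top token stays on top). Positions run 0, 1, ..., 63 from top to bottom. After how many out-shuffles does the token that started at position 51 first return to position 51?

6

Follow position 51 under repeated out-shuffles:
51 → 39 → 15 → 30 → 60 → 57 → 51
It first returns after 6 out-shuffles.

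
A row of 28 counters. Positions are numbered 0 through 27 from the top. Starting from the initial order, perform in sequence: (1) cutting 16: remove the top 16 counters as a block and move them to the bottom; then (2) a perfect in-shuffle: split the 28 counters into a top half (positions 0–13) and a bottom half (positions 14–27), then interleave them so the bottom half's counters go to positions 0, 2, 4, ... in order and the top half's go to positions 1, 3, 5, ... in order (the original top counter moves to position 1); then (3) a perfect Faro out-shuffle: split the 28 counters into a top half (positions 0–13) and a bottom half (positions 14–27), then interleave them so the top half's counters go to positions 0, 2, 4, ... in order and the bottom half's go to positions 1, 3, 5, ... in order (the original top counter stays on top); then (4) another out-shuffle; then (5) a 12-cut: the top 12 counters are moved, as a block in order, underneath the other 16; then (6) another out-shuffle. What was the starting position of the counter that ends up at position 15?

6

Undo the operations in reverse order, starting from position 15:
  undo op 6 (out-shuffle, from bottom half): 15 ← 21
  undo op 5 (cut 12): 21 ← 5
  undo op 4 (out-shuffle, from bottom half): 5 ← 16
  undo op 3 (out-shuffle, from top half): 16 ← 8
  undo op 2 (in-shuffle, from bottom half): 8 ← 18
  undo op 1 (cut 16): 18 ← 6
So the counter at position 15 came from original position 6.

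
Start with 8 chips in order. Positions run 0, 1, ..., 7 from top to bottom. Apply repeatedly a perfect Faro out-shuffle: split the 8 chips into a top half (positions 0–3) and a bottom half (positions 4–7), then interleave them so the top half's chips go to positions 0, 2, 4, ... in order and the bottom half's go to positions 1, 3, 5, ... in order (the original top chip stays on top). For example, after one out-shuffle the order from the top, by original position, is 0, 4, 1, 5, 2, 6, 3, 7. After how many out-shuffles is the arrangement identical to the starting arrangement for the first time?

The out-shuffle permutes the 8 positions with cycle lengths [1, 1, 3, 3].
Every chip is home exactly when every cycle has completed a whole number of laps, i.e. after lcm(1, 3) = 3 out-shuffles.

3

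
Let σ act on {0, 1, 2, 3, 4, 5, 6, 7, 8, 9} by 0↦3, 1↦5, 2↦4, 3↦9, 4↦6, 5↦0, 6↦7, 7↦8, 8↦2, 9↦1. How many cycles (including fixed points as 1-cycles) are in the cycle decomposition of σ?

Cycle decomposition: (0 3 9 1 5) (2 4 6 7 8).
2 cycles.

2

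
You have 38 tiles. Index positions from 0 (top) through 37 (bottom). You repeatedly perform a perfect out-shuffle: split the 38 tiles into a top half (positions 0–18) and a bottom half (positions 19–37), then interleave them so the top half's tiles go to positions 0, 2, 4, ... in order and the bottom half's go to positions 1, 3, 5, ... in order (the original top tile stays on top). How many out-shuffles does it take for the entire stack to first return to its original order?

36

The out-shuffle permutes the 38 positions with cycle lengths [1, 1, 36].
Every tile is home exactly when every cycle has completed a whole number of laps, i.e. after lcm(1, 36) = 36 out-shuffles.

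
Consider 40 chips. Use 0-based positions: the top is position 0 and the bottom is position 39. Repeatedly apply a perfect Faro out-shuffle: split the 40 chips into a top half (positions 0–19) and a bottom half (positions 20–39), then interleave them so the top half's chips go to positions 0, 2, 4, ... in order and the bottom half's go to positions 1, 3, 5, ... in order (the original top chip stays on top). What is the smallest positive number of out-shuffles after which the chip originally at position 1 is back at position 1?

Follow position 1 under repeated out-shuffles:
1 → 2 → 4 → 8 → 16 → 32 → 25 → 11 → 22 → 5 → 10 → 20 → 1
It first returns after 12 out-shuffles.

12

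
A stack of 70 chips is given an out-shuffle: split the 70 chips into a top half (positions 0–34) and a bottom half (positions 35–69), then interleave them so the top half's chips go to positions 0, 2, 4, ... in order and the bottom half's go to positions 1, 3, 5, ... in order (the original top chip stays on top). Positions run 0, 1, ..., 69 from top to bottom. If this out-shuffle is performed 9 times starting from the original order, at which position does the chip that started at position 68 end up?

40

Track the chip's position through each out-shuffle:
68 → 67 → 65 → 61 → 53 → 37 → 5 → 10 → 20 → 40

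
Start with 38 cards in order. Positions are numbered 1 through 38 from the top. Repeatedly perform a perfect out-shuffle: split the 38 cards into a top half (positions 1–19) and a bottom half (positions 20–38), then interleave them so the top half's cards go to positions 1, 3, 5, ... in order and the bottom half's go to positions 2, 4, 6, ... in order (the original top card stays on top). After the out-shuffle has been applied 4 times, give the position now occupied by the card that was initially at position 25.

Track the card's position through each out-shuffle:
25 → 12 → 23 → 8 → 15

15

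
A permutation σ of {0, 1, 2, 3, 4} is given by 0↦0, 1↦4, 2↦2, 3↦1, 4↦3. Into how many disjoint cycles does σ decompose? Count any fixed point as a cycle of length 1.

3

Cycle decomposition: (0) (1 4 3) (2).
3 cycles.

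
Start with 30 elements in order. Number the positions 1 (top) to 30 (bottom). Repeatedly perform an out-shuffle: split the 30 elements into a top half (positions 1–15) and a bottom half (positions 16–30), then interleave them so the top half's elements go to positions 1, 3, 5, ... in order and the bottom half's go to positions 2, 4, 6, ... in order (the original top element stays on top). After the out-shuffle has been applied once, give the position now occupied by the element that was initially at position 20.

Track the element's position through each out-shuffle:
20 → 10

10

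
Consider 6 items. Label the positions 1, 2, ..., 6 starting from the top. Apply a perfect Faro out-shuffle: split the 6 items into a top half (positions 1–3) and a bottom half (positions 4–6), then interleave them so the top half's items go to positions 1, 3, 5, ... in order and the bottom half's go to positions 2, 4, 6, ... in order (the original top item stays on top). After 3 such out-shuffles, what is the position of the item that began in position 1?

1

Position 1 is a fixed point of every out-shuffle, so the item never moves.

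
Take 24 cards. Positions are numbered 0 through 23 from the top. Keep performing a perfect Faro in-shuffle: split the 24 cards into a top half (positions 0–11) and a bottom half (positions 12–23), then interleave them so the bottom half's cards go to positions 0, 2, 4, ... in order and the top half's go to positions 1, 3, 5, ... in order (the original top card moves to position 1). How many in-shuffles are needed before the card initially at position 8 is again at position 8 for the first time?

20

Follow position 8 under repeated in-shuffles:
8 → 17 → 10 → 21 → 18 → 12 → 0 → 1 → 3 → 7 → 15 → 6 → 13 → 2 → 5 → 11 → 23 → 22 → 20 → 16 → 8
It first returns after 20 in-shuffles.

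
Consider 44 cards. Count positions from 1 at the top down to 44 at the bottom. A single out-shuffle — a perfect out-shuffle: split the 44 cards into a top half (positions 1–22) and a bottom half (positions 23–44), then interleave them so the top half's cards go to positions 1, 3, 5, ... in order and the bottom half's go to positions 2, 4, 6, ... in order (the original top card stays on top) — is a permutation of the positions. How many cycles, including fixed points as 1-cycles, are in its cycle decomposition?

Trace each unvisited position around until it returns:
(1) (2 3 5 9 17 33 ... len 14) (4 7 13 25 6 11 ... len 14) (8 15 29 14 27 10 ... len 14) (44)
5 cycles in total.

5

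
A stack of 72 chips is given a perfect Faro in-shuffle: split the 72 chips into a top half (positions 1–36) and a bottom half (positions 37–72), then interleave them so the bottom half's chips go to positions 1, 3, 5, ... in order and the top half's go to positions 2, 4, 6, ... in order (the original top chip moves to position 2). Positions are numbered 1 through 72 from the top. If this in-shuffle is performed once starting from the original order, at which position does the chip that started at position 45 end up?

Track the chip's position through each in-shuffle:
45 → 17

17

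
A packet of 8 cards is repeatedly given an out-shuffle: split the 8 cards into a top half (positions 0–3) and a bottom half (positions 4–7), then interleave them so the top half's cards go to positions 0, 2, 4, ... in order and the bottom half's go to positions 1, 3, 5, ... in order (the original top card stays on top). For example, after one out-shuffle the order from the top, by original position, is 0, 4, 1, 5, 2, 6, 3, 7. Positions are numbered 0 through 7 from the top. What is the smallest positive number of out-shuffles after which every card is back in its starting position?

The out-shuffle permutes the 8 positions with cycle lengths [1, 1, 3, 3].
Every card is home exactly when every cycle has completed a whole number of laps, i.e. after lcm(1, 3) = 3 out-shuffles.

3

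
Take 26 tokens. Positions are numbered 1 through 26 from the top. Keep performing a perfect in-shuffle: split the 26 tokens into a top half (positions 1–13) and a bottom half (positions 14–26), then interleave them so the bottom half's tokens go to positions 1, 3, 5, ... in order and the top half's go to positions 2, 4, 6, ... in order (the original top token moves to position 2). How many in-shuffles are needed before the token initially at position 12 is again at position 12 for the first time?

Follow position 12 under repeated in-shuffles:
12 → 24 → 21 → 15 → 3 → 6 → 12
It first returns after 6 in-shuffles.

6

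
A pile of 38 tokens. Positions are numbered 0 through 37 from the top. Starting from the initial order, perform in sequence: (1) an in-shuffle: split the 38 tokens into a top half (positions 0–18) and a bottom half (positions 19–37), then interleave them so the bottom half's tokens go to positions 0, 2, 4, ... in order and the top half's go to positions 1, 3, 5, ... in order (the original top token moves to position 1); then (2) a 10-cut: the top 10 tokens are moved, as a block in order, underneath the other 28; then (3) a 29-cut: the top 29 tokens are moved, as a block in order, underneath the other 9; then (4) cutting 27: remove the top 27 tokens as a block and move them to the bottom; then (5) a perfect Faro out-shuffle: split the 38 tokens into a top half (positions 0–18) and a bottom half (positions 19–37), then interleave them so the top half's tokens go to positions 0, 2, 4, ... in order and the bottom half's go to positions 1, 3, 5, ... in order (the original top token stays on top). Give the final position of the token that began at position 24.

3

Track the token from position 24 forward through each operation:
  after op 1 (in-shuffle): 24 → 10
  after op 2 (cut 10): 10 → 0
  after op 3 (cut 29): 0 → 9
  after op 4 (cut 27): 9 → 20
  after op 5 (out-shuffle): 20 → 3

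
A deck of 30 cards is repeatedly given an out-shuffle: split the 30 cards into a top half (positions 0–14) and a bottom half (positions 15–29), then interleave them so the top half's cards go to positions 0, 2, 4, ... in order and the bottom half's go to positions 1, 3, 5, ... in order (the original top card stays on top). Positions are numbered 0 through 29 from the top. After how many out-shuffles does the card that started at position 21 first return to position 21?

Follow position 21 under repeated out-shuffles:
21 → 13 → 26 → 23 → 17 → 5 → 10 → 20 → ... → 21 (length 28)
It first returns after 28 out-shuffles.

28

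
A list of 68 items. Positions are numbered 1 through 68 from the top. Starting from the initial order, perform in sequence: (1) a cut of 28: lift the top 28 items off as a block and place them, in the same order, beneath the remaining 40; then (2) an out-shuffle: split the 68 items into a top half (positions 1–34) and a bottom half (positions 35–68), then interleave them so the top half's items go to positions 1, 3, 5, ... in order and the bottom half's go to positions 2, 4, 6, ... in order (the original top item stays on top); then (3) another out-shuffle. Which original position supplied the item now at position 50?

58

Undo the operations in reverse order, starting from position 50:
  undo op 3 (out-shuffle, from bottom half): 50 ← 59
  undo op 2 (out-shuffle, from top half): 59 ← 30
  undo op 1 (cut 28): 30 ← 58
So the item at position 50 came from original position 58.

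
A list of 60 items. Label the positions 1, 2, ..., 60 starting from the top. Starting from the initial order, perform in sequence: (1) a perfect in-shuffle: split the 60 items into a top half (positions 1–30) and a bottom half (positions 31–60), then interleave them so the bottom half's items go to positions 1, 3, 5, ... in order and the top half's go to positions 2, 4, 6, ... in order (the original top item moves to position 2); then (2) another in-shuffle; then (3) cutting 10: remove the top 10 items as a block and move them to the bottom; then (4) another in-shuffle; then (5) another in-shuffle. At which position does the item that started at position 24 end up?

39

Track the item from position 24 forward through each operation:
  after op 1 (in-shuffle): 24 → 48
  after op 2 (in-shuffle): 48 → 35
  after op 3 (cut 10): 35 → 25
  after op 4 (in-shuffle): 25 → 50
  after op 5 (in-shuffle): 50 → 39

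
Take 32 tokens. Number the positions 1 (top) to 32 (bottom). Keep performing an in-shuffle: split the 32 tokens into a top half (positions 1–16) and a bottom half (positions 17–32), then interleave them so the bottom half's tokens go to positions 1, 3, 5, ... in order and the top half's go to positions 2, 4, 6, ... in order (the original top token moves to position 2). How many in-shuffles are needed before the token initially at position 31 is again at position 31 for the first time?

10

Follow position 31 under repeated in-shuffles:
31 → 29 → 25 → 17 → 1 → 2 → 4 → 8 → 16 → 32 → 31
It first returns after 10 in-shuffles.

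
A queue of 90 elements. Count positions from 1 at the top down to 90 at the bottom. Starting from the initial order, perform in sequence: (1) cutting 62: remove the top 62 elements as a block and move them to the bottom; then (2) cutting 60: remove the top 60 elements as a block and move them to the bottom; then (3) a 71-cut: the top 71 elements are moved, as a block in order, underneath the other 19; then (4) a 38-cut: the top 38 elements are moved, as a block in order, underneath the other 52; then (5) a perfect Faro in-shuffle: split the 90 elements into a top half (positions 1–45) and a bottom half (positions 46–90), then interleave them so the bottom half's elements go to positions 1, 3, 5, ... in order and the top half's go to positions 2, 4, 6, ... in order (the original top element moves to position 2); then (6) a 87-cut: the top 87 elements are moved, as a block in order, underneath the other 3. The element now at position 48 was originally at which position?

29

Undo the operations in reverse order, starting from position 48:
  undo op 6 (cut 87): 48 ← 45
  undo op 5 (in-shuffle, from bottom half): 45 ← 68
  undo op 4 (cut 38): 68 ← 16
  undo op 3 (cut 71): 16 ← 87
  undo op 2 (cut 60): 87 ← 57
  undo op 1 (cut 62): 57 ← 29
So the element at position 48 came from original position 29.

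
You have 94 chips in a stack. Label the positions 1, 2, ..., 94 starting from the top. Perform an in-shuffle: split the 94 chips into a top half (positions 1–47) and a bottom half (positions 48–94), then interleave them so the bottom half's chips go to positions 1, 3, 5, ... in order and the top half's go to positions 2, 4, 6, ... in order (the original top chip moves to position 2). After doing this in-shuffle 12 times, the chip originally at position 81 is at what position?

36

Track the chip's position through each in-shuffle:
81 → 67 → 39 → 78 → 61 → 27 → 54 → 13 → 26 → 52 → 9 → 18 → 36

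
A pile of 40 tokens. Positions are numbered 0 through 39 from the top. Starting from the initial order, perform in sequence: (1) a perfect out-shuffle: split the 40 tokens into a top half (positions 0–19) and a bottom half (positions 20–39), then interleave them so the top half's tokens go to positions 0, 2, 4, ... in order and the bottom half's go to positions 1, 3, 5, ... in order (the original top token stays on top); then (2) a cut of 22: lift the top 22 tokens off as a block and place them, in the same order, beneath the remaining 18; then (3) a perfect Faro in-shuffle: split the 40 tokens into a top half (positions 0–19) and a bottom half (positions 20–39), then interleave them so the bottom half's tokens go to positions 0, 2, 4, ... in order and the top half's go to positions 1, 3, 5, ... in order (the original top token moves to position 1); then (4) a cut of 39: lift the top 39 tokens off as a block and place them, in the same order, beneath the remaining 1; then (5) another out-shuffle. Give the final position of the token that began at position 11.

Track the token from position 11 forward through each operation:
  after op 1 (out-shuffle): 11 → 22
  after op 2 (cut 22): 22 → 0
  after op 3 (in-shuffle): 0 → 1
  after op 4 (cut 39): 1 → 2
  after op 5 (out-shuffle): 2 → 4

4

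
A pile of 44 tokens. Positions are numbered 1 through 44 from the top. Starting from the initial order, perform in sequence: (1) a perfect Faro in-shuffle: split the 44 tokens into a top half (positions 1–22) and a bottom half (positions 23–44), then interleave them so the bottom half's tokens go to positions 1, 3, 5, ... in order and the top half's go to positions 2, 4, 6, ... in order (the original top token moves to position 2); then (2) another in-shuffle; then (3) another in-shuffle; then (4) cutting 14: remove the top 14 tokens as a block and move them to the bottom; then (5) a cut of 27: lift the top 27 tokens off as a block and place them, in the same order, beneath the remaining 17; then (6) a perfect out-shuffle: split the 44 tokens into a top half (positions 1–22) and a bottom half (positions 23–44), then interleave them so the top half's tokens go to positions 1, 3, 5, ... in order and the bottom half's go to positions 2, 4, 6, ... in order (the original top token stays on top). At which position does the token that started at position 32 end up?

24

Track the token from position 32 forward through each operation:
  after op 1 (in-shuffle): 32 → 19
  after op 2 (in-shuffle): 19 → 38
  after op 3 (in-shuffle): 38 → 31
  after op 4 (cut 14): 31 → 17
  after op 5 (cut 27): 17 → 34
  after op 6 (out-shuffle): 34 → 24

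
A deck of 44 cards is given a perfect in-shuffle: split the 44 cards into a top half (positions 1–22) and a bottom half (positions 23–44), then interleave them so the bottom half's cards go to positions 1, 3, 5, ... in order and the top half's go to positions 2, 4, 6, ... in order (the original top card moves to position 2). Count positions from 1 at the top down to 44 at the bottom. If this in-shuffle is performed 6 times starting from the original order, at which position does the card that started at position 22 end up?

Track the card's position through each in-shuffle:
22 → 44 → 43 → 41 → 37 → 29 → 13

13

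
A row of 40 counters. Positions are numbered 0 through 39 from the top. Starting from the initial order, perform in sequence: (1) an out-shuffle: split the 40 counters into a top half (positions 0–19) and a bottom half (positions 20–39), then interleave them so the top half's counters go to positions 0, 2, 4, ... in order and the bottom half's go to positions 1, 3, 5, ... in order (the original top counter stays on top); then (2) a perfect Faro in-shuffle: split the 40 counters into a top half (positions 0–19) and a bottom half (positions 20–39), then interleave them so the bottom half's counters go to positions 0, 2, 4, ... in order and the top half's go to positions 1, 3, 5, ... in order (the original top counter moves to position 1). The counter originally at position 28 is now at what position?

Track the counter from position 28 forward through each operation:
  after op 1 (out-shuffle): 28 → 17
  after op 2 (in-shuffle): 17 → 35

35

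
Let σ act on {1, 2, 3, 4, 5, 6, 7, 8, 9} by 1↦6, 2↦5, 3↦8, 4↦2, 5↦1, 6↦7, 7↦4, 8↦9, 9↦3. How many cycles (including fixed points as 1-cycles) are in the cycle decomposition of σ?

2

Cycle decomposition: (1 6 7 4 2 5) (3 8 9).
2 cycles.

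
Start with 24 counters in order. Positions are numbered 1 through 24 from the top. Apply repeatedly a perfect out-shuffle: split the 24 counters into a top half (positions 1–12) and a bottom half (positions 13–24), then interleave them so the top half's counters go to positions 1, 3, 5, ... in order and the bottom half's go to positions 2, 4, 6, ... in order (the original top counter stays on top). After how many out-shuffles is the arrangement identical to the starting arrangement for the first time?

11

The out-shuffle permutes the 24 positions with cycle lengths [1, 1, 11, 11].
Every counter is home exactly when every cycle has completed a whole number of laps, i.e. after lcm(1, 11) = 11 out-shuffles.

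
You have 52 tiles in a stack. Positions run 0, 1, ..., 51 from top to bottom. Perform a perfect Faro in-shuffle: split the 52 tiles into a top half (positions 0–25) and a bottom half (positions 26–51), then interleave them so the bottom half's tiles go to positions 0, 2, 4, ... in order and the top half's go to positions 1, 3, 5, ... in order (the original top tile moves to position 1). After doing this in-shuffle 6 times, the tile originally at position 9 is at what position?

Track the tile's position through each in-shuffle:
9 → 19 → 39 → 26 → 0 → 1 → 3

3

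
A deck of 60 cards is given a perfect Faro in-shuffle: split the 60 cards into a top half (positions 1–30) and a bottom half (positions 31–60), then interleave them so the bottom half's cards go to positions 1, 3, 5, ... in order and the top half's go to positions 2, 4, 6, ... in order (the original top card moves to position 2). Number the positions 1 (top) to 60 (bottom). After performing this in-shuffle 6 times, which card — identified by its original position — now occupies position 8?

23

Work backwards from position 8, undoing one in-shuffle at a time:
8 ← 4 ← 2 ← 1 ← 31 ← 46 ← 23
So the card now at position 8 started at position 23.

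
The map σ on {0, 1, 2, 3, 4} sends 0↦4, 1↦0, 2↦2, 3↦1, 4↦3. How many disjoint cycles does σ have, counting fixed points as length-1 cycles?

2

Cycle decomposition: (0 4 3 1) (2).
2 cycles.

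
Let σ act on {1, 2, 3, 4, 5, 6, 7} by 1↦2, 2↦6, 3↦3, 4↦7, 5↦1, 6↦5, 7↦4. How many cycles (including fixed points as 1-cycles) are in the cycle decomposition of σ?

Cycle decomposition: (1 2 6 5) (3) (4 7).
3 cycles.

3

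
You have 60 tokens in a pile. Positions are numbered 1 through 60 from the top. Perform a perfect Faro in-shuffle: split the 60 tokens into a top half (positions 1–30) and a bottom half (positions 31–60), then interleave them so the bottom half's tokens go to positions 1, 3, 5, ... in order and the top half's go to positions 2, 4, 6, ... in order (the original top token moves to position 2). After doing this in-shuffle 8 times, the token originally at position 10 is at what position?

Track the token's position through each in-shuffle:
10 → 20 → 40 → 19 → 38 → 15 → 30 → 60 → 59

59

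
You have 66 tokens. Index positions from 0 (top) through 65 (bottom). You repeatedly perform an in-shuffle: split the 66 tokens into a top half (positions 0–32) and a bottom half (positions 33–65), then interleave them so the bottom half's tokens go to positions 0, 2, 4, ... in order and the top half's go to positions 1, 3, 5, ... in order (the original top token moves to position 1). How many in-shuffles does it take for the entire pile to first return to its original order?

66

The in-shuffle permutes the 66 positions with cycle lengths [66].
Every token is home exactly when every cycle has completed a whole number of laps, i.e. after lcm(66) = 66 in-shuffles.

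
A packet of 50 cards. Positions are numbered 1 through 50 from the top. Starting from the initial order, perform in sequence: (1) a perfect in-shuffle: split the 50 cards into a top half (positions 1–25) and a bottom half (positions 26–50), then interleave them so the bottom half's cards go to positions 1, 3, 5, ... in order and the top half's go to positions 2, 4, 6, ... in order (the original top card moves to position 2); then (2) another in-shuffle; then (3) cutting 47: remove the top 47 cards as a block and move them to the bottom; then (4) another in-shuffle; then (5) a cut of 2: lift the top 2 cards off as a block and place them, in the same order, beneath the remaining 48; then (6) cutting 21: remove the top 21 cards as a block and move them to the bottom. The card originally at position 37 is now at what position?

24

Track the card from position 37 forward through each operation:
  after op 1 (in-shuffle): 37 → 23
  after op 2 (in-shuffle): 23 → 46
  after op 3 (cut 47): 46 → 49
  after op 4 (in-shuffle): 49 → 47
  after op 5 (cut 2): 47 → 45
  after op 6 (cut 21): 45 → 24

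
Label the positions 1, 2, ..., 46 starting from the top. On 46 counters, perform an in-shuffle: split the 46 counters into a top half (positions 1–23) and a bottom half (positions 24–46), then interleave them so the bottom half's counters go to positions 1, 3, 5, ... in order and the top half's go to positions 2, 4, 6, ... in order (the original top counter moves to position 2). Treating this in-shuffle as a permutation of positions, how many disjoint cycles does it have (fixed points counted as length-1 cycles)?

Trace each unvisited position around until it returns:
(1 2 4 8 16 32 ... len 23) (5 10 20 40 33 19 ... len 23)
2 cycles in total.

2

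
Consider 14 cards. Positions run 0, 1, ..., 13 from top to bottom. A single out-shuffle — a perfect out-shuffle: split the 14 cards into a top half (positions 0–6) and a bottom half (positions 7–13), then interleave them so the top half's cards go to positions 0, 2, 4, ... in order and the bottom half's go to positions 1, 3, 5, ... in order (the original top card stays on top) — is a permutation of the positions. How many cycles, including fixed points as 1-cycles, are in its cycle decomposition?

3

Trace each unvisited position around until it returns:
(0) (1 2 4 8 3 6 ... len 12) (13)
3 cycles in total.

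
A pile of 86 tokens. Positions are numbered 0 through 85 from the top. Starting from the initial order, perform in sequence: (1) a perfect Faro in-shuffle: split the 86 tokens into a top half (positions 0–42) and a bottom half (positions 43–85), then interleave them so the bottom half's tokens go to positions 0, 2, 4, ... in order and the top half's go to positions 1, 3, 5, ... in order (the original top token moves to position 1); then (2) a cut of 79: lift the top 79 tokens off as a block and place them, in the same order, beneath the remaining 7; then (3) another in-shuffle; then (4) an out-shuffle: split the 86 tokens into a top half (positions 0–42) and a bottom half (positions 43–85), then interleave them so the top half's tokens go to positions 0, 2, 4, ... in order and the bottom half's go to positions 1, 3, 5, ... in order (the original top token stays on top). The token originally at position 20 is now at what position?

Track the token from position 20 forward through each operation:
  after op 1 (in-shuffle): 20 → 41
  after op 2 (cut 79): 41 → 48
  after op 3 (in-shuffle): 48 → 10
  after op 4 (out-shuffle): 10 → 20

20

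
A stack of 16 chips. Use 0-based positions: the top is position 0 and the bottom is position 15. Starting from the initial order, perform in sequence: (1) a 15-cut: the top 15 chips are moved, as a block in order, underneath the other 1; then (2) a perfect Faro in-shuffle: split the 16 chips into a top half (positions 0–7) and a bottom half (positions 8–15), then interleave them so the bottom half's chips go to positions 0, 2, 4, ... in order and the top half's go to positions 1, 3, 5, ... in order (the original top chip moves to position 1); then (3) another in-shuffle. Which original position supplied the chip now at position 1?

7

Undo the operations in reverse order, starting from position 1:
  undo op 3 (in-shuffle, from top half): 1 ← 0
  undo op 2 (in-shuffle, from bottom half): 0 ← 8
  undo op 1 (cut 15): 8 ← 7
So the chip at position 1 came from original position 7.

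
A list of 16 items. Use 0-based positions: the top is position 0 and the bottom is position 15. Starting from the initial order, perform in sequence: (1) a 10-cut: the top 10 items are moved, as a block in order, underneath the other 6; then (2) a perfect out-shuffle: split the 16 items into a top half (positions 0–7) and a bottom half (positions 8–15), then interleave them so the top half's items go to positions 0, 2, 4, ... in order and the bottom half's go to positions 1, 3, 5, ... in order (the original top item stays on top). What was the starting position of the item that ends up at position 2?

11

Undo the operations in reverse order, starting from position 2:
  undo op 2 (out-shuffle, from top half): 2 ← 1
  undo op 1 (cut 10): 1 ← 11
So the item at position 2 came from original position 11.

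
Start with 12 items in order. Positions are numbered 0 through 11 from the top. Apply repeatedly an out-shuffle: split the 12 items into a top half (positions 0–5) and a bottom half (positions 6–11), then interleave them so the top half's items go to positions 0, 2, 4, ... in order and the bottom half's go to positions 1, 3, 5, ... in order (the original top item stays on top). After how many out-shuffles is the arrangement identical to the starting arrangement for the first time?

The out-shuffle permutes the 12 positions with cycle lengths [1, 1, 10].
Every item is home exactly when every cycle has completed a whole number of laps, i.e. after lcm(1, 10) = 10 out-shuffles.

10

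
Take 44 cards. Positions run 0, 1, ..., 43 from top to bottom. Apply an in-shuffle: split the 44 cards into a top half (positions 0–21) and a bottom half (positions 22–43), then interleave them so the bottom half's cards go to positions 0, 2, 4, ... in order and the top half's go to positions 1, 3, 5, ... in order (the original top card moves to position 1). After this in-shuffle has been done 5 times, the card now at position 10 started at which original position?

Work backwards from position 10, undoing one in-shuffle at a time:
10 ← 27 ← 13 ← 6 ← 25 ← 12
So the card now at position 10 started at position 12.

12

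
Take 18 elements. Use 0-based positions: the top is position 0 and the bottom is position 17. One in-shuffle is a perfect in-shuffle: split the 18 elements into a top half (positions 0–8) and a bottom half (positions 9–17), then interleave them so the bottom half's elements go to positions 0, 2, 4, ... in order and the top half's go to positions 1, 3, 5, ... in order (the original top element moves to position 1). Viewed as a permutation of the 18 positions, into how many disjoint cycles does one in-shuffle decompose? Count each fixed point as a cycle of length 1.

Trace each unvisited position around until it returns:
(0 1 3 7 15 12 ... len 18)
1 cycle in total.

1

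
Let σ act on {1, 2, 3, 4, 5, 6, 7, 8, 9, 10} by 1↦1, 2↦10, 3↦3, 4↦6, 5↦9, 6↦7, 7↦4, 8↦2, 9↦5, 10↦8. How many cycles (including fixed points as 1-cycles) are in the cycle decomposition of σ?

5

Cycle decomposition: (1) (2 10 8) (3) (4 6 7) (5 9).
5 cycles.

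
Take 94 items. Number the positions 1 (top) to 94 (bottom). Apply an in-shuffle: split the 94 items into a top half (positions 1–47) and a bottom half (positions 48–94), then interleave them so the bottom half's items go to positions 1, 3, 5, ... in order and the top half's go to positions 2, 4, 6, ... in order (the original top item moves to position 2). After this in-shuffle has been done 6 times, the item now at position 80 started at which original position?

25

Work backwards from position 80, undoing one in-shuffle at a time:
80 ← 40 ← 20 ← 10 ← 5 ← 50 ← 25
So the item now at position 80 started at position 25.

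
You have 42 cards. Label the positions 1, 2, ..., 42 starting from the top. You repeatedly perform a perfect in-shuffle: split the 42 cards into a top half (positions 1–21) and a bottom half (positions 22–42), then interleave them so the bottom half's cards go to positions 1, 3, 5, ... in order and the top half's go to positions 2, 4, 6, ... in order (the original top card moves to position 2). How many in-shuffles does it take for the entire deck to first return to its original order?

14

The in-shuffle permutes the 42 positions with cycle lengths [14, 14, 14].
Every card is home exactly when every cycle has completed a whole number of laps, i.e. after lcm(14) = 14 in-shuffles.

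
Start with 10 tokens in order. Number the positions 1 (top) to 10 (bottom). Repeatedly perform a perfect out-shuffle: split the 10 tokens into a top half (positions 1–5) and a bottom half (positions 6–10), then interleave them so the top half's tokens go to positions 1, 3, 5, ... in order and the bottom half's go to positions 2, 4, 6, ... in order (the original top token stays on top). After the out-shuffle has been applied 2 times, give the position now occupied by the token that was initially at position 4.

4

Track the token's position through each out-shuffle:
4 → 7 → 4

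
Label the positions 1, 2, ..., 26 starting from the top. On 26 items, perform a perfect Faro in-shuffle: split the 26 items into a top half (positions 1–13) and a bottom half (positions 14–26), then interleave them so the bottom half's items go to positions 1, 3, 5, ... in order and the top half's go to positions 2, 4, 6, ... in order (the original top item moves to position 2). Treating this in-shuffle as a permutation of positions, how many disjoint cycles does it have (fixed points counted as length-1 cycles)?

Trace each unvisited position around until it returns:
(1 2 4 8 16 5 ... len 18) (3 6 12 24 21 15) (9 18)
3 cycles in total.

3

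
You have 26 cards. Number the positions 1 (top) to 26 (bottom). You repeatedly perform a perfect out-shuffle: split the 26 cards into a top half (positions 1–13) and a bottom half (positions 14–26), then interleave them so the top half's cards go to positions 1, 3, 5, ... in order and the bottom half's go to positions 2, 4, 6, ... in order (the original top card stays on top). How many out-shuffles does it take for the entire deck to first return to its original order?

20

The out-shuffle permutes the 26 positions with cycle lengths [1, 1, 4, 20].
Every card is home exactly when every cycle has completed a whole number of laps, i.e. after lcm(1, 4, 20) = 20 out-shuffles.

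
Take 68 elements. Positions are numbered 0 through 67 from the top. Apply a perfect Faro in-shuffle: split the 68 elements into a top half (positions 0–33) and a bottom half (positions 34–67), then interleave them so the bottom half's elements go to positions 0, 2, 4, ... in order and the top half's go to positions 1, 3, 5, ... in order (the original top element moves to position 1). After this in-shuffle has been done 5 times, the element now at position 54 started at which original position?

46

Work backwards from position 54, undoing one in-shuffle at a time:
54 ← 61 ← 30 ← 49 ← 24 ← 46
So the element now at position 54 started at position 46.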